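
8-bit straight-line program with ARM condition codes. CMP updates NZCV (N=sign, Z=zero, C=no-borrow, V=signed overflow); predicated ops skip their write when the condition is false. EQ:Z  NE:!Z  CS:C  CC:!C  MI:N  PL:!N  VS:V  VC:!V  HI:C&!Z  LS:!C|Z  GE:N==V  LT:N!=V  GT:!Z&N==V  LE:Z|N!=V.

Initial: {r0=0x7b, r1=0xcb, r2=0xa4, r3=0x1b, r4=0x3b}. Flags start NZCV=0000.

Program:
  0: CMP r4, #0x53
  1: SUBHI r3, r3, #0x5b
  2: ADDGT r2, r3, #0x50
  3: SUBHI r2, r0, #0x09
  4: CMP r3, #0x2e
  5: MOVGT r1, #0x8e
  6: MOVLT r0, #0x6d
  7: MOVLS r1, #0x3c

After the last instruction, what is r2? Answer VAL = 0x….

VAL = 0xa4

[0] flags=1000 → (cmp)
[1] flags=1000 HI?F → skip
[2] flags=1000 GT?F → skip
[3] flags=1000 HI?F → skip
[4] flags=1000 → (cmp)
[5] flags=1000 GT?F → skip
[6] flags=1000 LT?T → r0=0x6d
[7] flags=1000 LS?T → r1=0x3c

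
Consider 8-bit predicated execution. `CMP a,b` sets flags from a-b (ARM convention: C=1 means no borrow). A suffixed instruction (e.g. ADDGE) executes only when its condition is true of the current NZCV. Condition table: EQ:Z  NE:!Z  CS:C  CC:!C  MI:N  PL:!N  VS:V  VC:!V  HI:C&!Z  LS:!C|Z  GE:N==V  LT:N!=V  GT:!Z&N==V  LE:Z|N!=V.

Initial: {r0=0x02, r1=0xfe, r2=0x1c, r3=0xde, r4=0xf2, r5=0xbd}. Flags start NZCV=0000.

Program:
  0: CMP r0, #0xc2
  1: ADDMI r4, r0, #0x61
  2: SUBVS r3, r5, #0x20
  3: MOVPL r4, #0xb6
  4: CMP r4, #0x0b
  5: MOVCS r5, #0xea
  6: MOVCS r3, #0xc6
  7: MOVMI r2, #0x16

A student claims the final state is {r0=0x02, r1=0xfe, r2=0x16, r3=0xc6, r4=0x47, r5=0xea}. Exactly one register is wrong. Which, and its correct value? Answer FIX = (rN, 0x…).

[0] flags=0000 → (cmp)
[1] flags=0000 MI?F → skip
[2] flags=0000 VS?F → skip
[3] flags=0000 PL?T → r4=0xb6
[4] flags=1010 → (cmp)
[5] flags=1010 CS?T → r5=0xea
[6] flags=1010 CS?T → r3=0xc6
[7] flags=1010 MI?T → r2=0x16

FIX = (r4, 0xb6)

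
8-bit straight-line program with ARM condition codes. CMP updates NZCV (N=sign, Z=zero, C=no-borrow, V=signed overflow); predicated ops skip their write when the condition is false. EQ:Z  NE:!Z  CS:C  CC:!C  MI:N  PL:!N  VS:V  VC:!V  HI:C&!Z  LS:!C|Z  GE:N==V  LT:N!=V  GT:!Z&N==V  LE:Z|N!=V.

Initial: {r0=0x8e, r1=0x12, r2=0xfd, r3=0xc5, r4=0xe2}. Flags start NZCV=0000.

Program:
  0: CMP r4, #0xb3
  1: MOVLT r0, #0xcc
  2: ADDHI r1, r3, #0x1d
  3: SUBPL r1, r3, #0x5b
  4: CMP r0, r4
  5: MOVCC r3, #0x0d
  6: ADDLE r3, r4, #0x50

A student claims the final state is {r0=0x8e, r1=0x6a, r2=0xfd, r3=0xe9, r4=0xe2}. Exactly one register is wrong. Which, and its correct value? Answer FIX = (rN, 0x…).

0: ✓ CMP  NZCV=0010
1: · MOVLT
2: ✓ ADDHI  r1←0xe2
3: ✓ SUBPL  r1←0x6a
4: ✓ CMP  NZCV=1000
5: ✓ MOVCC  r3←0x0d
6: ✓ ADDLE  r3←0x32

FIX = (r3, 0x32)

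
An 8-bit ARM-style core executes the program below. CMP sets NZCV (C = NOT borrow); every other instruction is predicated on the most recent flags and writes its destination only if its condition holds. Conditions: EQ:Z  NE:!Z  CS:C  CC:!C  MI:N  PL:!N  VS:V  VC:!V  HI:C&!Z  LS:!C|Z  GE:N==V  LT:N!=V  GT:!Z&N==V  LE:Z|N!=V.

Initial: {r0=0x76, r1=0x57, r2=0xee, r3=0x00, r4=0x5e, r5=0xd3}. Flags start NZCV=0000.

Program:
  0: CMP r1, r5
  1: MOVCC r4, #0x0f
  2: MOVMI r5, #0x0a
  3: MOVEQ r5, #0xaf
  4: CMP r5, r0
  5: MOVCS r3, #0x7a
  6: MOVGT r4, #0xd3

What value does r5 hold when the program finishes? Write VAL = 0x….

[0] flags=1001 → (cmp)
[1] flags=1001 CC?T → r4=0x0f
[2] flags=1001 MI?T → r5=0x0a
[3] flags=1001 EQ?F → skip
[4] flags=1000 → (cmp)
[5] flags=1000 CS?F → skip
[6] flags=1000 GT?F → skip

VAL = 0x0a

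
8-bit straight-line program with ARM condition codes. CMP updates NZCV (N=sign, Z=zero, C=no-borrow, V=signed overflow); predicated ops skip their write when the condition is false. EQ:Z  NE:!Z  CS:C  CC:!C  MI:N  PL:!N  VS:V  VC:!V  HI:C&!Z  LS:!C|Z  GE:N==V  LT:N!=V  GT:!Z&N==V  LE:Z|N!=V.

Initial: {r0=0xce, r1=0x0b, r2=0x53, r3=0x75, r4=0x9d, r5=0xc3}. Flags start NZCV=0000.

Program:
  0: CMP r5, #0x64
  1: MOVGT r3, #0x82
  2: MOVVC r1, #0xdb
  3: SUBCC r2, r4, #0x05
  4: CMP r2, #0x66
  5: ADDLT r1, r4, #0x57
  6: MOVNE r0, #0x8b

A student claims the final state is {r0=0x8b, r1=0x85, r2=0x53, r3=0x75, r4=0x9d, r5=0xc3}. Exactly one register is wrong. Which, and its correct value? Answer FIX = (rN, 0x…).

0: ✓ CMP  NZCV=0011
1: · MOVGT
2: · MOVVC
3: · SUBCC
4: ✓ CMP  NZCV=1000
5: ✓ ADDLT  r1←0xf4
6: ✓ MOVNE  r0←0x8b

FIX = (r1, 0xf4)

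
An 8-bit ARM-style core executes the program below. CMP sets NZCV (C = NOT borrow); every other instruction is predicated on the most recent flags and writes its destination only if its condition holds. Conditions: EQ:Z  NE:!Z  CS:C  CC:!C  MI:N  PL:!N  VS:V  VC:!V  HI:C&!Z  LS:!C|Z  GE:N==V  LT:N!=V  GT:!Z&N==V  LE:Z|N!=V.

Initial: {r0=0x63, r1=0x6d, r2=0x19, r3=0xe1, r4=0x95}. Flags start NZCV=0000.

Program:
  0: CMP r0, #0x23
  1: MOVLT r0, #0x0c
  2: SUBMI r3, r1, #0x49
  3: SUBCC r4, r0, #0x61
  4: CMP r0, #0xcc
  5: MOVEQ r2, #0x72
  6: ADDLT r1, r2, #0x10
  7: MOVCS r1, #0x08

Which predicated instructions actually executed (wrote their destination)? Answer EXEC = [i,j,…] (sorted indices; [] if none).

EXEC = []

[0] flags=0010 → (cmp)
[1] flags=0010 LT?F → skip
[2] flags=0010 MI?F → skip
[3] flags=0010 CC?F → skip
[4] flags=1001 → (cmp)
[5] flags=1001 EQ?F → skip
[6] flags=1001 LT?F → skip
[7] flags=1001 CS?F → skip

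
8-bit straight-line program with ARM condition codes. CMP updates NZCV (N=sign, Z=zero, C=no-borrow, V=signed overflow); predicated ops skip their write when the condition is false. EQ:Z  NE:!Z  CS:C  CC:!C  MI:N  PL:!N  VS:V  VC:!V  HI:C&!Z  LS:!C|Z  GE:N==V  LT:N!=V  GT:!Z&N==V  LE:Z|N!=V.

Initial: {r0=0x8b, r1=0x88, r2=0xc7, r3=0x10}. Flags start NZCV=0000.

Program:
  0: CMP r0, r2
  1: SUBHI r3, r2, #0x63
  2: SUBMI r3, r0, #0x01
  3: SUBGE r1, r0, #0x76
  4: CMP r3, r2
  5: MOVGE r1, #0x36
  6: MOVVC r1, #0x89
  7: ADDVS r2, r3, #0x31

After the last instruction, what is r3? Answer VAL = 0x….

0: ✓ CMP  NZCV=1000
1: · SUBHI
2: ✓ SUBMI  r3←0x8a
3: · SUBGE
4: ✓ CMP  NZCV=1000
5: · MOVGE
6: ✓ MOVVC  r1←0x89
7: · ADDVS

VAL = 0x8a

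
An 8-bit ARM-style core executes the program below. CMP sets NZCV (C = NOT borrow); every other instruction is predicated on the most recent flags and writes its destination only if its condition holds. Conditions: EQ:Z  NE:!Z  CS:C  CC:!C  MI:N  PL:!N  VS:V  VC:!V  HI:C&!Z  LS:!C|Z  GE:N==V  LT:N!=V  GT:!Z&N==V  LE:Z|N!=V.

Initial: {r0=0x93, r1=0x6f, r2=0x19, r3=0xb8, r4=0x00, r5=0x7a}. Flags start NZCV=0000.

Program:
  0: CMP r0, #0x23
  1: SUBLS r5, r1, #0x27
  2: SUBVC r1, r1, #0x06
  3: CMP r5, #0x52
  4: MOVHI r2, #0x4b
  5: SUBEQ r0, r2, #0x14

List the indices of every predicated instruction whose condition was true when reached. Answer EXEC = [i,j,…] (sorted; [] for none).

[0] flags=0011 → (cmp)
[1] flags=0011 LS?F → skip
[2] flags=0011 VC?F → skip
[3] flags=0010 → (cmp)
[4] flags=0010 HI?T → r2=0x4b
[5] flags=0010 EQ?F → skip

EXEC = [4]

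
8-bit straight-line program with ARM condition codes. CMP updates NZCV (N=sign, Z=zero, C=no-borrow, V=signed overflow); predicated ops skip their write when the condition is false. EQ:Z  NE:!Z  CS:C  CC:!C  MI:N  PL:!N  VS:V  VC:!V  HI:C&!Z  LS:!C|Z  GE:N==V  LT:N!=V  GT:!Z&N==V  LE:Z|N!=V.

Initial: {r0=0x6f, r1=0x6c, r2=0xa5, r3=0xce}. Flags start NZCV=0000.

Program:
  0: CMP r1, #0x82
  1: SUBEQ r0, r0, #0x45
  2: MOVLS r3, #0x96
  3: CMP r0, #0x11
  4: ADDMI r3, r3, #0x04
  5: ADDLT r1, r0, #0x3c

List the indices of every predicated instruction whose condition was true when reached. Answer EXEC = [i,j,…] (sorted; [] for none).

EXEC = [2]

0: ✓ CMP  NZCV=1001
1: · SUBEQ
2: ✓ MOVLS  r3←0x96
3: ✓ CMP  NZCV=0010
4: · ADDMI
5: · ADDLT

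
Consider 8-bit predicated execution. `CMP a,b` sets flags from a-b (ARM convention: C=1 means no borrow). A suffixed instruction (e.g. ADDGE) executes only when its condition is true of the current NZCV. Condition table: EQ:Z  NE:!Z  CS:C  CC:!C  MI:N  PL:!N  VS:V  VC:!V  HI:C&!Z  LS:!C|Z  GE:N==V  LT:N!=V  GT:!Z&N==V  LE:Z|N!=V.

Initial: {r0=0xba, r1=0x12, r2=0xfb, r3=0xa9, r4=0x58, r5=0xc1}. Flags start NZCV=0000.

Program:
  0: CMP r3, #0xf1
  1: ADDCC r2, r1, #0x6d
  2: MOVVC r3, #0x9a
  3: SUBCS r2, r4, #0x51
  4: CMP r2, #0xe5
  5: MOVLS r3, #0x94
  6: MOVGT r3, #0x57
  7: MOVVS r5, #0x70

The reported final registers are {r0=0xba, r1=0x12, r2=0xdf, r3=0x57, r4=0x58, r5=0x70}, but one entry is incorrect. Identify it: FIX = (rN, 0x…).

FIX = (r2, 0x7f)

[0] flags=1000 → (cmp)
[1] flags=1000 CC?T → r2=0x7f
[2] flags=1000 VC?T → r3=0x9a
[3] flags=1000 CS?F → skip
[4] flags=1001 → (cmp)
[5] flags=1001 LS?T → r3=0x94
[6] flags=1001 GT?T → r3=0x57
[7] flags=1001 VS?T → r5=0x70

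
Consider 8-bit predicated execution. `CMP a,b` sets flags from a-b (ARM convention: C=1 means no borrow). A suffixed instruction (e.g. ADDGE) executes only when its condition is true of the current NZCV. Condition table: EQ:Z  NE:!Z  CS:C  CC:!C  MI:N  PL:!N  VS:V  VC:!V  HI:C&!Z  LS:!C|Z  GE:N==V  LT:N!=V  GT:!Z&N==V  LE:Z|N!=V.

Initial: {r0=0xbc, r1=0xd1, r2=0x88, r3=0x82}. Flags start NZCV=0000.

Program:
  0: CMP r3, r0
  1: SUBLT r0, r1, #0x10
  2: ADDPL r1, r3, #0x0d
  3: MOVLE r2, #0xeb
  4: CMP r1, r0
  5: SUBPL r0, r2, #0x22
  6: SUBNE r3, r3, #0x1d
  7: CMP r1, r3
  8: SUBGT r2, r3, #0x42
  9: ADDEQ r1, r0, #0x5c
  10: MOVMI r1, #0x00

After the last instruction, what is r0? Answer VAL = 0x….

0: ✓ CMP  NZCV=1000
1: ✓ SUBLT  r0←0xc1
2: · ADDPL
3: ✓ MOVLE  r2←0xeb
4: ✓ CMP  NZCV=0010
5: ✓ SUBPL  r0←0xc9
6: ✓ SUBNE  r3←0x65
7: ✓ CMP  NZCV=0011
8: · SUBGT
9: · ADDEQ
10: · MOVMI

VAL = 0xc9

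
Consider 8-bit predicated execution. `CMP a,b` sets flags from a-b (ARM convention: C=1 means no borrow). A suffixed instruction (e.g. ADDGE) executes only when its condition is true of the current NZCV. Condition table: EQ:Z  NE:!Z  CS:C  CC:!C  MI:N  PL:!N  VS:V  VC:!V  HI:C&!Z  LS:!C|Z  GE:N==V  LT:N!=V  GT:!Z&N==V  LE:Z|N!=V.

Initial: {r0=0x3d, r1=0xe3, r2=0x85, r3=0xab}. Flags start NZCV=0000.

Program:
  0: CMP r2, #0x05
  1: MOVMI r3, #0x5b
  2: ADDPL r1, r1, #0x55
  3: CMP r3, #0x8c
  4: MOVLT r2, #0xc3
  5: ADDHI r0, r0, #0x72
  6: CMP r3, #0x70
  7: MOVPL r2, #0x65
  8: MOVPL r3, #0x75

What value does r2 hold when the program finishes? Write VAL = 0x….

VAL = 0x85

[0] flags=1010 → (cmp)
[1] flags=1010 MI?T → r3=0x5b
[2] flags=1010 PL?F → skip
[3] flags=1001 → (cmp)
[4] flags=1001 LT?F → skip
[5] flags=1001 HI?F → skip
[6] flags=1000 → (cmp)
[7] flags=1000 PL?F → skip
[8] flags=1000 PL?F → skip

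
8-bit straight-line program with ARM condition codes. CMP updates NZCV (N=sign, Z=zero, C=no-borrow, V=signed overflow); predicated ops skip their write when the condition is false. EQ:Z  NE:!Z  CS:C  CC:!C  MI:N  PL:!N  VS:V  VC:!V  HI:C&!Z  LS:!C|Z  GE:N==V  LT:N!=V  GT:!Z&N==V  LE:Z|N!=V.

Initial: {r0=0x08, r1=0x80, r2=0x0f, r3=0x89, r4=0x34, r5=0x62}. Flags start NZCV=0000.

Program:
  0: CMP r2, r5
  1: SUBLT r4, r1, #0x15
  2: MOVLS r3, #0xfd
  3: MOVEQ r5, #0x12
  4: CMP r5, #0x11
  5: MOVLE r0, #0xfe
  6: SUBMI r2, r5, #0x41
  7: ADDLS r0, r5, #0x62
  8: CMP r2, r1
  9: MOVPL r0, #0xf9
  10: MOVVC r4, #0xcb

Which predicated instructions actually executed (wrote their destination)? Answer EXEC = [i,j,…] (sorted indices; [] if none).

0: ✓ CMP  NZCV=1000
1: ✓ SUBLT  r4←0x6b
2: ✓ MOVLS  r3←0xfd
3: · MOVEQ
4: ✓ CMP  NZCV=0010
5: · MOVLE
6: · SUBMI
7: · ADDLS
8: ✓ CMP  NZCV=1001
9: · MOVPL
10: · MOVVC

EXEC = [1,2]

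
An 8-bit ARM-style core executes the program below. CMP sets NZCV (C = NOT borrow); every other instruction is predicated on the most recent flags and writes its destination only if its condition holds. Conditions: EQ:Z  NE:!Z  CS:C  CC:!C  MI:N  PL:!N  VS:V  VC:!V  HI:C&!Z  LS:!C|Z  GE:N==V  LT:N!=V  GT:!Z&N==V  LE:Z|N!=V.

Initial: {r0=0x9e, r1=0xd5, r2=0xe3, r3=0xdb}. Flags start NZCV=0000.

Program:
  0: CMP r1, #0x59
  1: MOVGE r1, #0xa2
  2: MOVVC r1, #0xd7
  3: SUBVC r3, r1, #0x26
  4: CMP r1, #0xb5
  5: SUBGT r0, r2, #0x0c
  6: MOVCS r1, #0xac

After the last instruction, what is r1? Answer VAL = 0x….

0: ✓ CMP  NZCV=0011
1: · MOVGE
2: · MOVVC
3: · SUBVC
4: ✓ CMP  NZCV=0010
5: ✓ SUBGT  r0←0xd7
6: ✓ MOVCS  r1←0xac

VAL = 0xac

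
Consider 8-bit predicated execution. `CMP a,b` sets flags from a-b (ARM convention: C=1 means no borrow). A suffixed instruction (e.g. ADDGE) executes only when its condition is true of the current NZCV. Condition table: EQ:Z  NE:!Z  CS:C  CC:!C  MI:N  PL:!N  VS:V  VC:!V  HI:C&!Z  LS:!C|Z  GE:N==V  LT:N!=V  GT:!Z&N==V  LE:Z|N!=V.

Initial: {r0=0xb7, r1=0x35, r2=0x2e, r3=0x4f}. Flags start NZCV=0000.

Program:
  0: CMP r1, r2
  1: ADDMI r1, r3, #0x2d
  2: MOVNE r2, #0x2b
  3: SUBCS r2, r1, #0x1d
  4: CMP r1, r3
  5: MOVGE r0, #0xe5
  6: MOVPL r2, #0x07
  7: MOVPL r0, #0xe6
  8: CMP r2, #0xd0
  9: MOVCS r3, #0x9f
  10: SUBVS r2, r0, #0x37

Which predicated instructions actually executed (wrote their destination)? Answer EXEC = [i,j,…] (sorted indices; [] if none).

EXEC = [2,3]

0: ✓ CMP  NZCV=0010
1: · ADDMI
2: ✓ MOVNE  r2←0x2b
3: ✓ SUBCS  r2←0x18
4: ✓ CMP  NZCV=1000
5: · MOVGE
6: · MOVPL
7: · MOVPL
8: ✓ CMP  NZCV=0000
9: · MOVCS
10: · SUBVS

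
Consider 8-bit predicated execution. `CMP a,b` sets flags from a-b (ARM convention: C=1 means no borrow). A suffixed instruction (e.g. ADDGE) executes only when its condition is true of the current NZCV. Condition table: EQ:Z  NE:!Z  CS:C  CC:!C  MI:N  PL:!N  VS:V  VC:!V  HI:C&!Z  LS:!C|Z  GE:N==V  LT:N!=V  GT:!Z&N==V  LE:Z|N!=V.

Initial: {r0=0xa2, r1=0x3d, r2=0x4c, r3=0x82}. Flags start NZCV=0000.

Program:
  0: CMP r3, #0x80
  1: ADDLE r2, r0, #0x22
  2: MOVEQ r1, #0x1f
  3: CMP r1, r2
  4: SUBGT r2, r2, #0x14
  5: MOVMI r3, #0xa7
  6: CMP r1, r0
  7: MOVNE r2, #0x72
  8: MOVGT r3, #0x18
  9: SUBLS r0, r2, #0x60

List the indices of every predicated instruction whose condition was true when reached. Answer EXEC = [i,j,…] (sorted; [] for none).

[0] flags=0010 → (cmp)
[1] flags=0010 LE?F → skip
[2] flags=0010 EQ?F → skip
[3] flags=1000 → (cmp)
[4] flags=1000 GT?F → skip
[5] flags=1000 MI?T → r3=0xa7
[6] flags=1001 → (cmp)
[7] flags=1001 NE?T → r2=0x72
[8] flags=1001 GT?T → r3=0x18
[9] flags=1001 LS?T → r0=0x12

EXEC = [5,7,8,9]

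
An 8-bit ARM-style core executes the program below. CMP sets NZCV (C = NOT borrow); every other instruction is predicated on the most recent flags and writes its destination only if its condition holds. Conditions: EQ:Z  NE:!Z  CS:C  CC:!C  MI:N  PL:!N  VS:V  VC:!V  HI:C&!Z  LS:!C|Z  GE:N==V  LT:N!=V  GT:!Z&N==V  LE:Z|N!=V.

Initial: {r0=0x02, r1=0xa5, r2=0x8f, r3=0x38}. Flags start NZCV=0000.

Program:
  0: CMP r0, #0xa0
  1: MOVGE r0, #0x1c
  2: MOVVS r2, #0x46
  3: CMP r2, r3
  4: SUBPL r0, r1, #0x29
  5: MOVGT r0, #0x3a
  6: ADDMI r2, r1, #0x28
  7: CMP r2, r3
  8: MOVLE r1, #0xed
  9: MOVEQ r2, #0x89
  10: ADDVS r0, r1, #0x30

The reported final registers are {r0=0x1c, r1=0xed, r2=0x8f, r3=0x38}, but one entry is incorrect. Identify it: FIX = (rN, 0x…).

FIX = (r0, 0x1d)

0: ✓ CMP  NZCV=0000
1: ✓ MOVGE  r0←0x1c
2: · MOVVS
3: ✓ CMP  NZCV=0011
4: ✓ SUBPL  r0←0x7c
5: · MOVGT
6: · ADDMI
7: ✓ CMP  NZCV=0011
8: ✓ MOVLE  r1←0xed
9: · MOVEQ
10: ✓ ADDVS  r0←0x1d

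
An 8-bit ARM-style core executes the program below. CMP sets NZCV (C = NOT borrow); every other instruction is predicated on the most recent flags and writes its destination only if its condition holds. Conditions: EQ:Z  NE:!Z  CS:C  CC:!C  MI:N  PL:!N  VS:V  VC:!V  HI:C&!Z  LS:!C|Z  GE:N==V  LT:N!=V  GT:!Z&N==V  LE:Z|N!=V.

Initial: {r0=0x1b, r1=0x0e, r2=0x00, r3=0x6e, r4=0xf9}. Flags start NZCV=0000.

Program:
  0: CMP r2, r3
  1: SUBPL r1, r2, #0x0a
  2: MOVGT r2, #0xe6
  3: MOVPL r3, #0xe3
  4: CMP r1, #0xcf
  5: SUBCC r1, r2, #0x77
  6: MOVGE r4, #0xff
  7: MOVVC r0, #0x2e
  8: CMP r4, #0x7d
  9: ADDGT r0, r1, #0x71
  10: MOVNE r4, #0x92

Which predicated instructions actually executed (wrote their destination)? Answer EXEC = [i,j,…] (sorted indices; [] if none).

[0] flags=1000 → (cmp)
[1] flags=1000 PL?F → skip
[2] flags=1000 GT?F → skip
[3] flags=1000 PL?F → skip
[4] flags=0000 → (cmp)
[5] flags=0000 CC?T → r1=0x89
[6] flags=0000 GE?T → r4=0xff
[7] flags=0000 VC?T → r0=0x2e
[8] flags=1010 → (cmp)
[9] flags=1010 GT?F → skip
[10] flags=1010 NE?T → r4=0x92

EXEC = [5,6,7,10]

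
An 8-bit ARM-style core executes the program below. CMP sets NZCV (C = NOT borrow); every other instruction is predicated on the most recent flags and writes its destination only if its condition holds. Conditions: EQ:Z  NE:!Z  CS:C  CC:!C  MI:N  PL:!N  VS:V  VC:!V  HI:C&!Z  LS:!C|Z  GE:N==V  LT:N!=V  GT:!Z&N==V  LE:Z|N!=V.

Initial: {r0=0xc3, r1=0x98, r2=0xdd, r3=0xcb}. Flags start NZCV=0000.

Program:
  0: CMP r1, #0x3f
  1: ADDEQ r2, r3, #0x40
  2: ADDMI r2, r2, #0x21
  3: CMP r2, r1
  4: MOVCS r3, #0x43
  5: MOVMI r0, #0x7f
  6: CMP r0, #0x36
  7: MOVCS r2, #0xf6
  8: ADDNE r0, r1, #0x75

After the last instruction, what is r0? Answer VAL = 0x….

VAL = 0x0d

[0] flags=0011 → (cmp)
[1] flags=0011 EQ?F → skip
[2] flags=0011 MI?F → skip
[3] flags=0010 → (cmp)
[4] flags=0010 CS?T → r3=0x43
[5] flags=0010 MI?F → skip
[6] flags=1010 → (cmp)
[7] flags=1010 CS?T → r2=0xf6
[8] flags=1010 NE?T → r0=0x0d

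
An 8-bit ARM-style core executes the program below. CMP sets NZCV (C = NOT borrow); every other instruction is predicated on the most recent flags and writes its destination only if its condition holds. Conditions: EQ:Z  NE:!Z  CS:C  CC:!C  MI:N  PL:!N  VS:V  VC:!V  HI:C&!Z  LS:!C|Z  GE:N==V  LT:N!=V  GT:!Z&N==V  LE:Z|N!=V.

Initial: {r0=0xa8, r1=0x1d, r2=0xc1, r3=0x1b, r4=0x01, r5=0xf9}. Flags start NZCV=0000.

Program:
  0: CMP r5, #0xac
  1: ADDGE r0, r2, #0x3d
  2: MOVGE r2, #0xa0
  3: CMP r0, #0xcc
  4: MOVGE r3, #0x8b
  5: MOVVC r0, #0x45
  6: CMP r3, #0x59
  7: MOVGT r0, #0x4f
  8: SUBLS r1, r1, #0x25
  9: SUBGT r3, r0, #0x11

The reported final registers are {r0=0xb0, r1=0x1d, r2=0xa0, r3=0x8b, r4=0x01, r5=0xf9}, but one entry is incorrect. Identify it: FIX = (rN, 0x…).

FIX = (r0, 0x45)

0: ✓ CMP  NZCV=0010
1: ✓ ADDGE  r0←0xfe
2: ✓ MOVGE  r2←0xa0
3: ✓ CMP  NZCV=0010
4: ✓ MOVGE  r3←0x8b
5: ✓ MOVVC  r0←0x45
6: ✓ CMP  NZCV=0011
7: · MOVGT
8: · SUBLS
9: · SUBGT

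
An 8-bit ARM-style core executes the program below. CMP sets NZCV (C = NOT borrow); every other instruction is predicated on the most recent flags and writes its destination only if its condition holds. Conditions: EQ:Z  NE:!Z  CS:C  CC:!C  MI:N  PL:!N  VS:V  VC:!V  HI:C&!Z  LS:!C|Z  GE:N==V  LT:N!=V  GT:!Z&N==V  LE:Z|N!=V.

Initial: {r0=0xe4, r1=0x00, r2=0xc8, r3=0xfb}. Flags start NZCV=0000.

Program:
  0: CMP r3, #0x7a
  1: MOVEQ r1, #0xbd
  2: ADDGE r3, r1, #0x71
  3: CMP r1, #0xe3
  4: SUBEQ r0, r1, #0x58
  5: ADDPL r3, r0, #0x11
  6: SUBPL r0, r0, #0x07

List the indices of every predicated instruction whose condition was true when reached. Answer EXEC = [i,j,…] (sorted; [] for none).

EXEC = [5,6]

[0] flags=1010 → (cmp)
[1] flags=1010 EQ?F → skip
[2] flags=1010 GE?F → skip
[3] flags=0000 → (cmp)
[4] flags=0000 EQ?F → skip
[5] flags=0000 PL?T → r3=0xf5
[6] flags=0000 PL?T → r0=0xdd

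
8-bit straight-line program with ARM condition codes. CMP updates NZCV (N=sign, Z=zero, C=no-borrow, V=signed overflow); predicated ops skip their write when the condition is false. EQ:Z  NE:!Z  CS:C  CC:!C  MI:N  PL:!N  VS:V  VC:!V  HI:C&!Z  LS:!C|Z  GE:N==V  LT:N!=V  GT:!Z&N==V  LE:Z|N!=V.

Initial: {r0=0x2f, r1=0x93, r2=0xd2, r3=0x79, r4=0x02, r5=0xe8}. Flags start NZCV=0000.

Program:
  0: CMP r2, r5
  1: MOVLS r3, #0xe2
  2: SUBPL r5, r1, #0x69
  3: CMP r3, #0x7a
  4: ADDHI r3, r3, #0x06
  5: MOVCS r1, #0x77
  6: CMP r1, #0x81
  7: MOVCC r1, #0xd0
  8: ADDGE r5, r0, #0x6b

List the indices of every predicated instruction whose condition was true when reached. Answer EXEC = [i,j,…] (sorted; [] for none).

0: ✓ CMP  NZCV=1000
1: ✓ MOVLS  r3←0xe2
2: · SUBPL
3: ✓ CMP  NZCV=0011
4: ✓ ADDHI  r3←0xe8
5: ✓ MOVCS  r1←0x77
6: ✓ CMP  NZCV=1001
7: ✓ MOVCC  r1←0xd0
8: ✓ ADDGE  r5←0x9a

EXEC = [1,4,5,7,8]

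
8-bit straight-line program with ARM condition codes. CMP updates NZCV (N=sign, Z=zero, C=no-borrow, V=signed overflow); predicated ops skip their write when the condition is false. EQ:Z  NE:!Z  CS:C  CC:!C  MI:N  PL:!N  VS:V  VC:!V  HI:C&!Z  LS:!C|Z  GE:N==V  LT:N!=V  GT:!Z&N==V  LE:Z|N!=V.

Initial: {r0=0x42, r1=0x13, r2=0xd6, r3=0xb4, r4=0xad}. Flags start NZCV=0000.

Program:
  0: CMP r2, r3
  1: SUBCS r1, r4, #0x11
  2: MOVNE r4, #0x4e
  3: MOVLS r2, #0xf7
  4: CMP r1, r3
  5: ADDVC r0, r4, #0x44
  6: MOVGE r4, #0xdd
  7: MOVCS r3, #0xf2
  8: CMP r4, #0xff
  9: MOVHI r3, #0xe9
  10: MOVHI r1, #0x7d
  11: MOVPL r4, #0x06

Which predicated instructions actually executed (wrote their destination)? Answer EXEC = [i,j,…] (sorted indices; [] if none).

EXEC = [1,2,5,11]

[0] flags=0010 → (cmp)
[1] flags=0010 CS?T → r1=0x9c
[2] flags=0010 NE?T → r4=0x4e
[3] flags=0010 LS?F → skip
[4] flags=1000 → (cmp)
[5] flags=1000 VC?T → r0=0x92
[6] flags=1000 GE?F → skip
[7] flags=1000 CS?F → skip
[8] flags=0000 → (cmp)
[9] flags=0000 HI?F → skip
[10] flags=0000 HI?F → skip
[11] flags=0000 PL?T → r4=0x06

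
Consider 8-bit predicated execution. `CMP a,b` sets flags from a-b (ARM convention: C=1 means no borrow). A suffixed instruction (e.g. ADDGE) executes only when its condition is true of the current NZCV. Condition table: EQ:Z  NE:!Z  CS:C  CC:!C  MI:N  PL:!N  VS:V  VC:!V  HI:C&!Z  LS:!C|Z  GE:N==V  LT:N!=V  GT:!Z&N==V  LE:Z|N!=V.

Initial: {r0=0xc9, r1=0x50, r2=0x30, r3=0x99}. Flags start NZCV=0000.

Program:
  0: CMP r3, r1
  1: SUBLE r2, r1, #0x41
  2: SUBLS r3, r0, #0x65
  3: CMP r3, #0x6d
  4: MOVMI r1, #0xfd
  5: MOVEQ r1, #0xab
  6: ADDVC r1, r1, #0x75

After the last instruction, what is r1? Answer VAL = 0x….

VAL = 0x50

0: ✓ CMP  NZCV=0011
1: ✓ SUBLE  r2←0x0f
2: · SUBLS
3: ✓ CMP  NZCV=0011
4: · MOVMI
5: · MOVEQ
6: · ADDVC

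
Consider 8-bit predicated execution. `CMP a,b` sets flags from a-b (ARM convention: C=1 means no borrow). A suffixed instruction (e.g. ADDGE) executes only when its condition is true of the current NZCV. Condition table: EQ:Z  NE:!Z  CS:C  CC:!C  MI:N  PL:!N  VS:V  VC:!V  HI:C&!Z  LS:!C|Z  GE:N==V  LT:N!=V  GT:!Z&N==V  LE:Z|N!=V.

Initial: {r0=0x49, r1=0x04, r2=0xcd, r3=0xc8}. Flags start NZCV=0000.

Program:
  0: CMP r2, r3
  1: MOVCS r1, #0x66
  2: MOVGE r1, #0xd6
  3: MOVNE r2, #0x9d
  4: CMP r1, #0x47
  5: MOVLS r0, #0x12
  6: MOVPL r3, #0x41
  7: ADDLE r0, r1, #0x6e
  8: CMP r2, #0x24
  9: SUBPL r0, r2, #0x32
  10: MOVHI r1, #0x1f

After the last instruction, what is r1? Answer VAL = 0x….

0: ✓ CMP  NZCV=0010
1: ✓ MOVCS  r1←0x66
2: ✓ MOVGE  r1←0xd6
3: ✓ MOVNE  r2←0x9d
4: ✓ CMP  NZCV=1010
5: · MOVLS
6: · MOVPL
7: ✓ ADDLE  r0←0x44
8: ✓ CMP  NZCV=0011
9: ✓ SUBPL  r0←0x6b
10: ✓ MOVHI  r1←0x1f

VAL = 0x1f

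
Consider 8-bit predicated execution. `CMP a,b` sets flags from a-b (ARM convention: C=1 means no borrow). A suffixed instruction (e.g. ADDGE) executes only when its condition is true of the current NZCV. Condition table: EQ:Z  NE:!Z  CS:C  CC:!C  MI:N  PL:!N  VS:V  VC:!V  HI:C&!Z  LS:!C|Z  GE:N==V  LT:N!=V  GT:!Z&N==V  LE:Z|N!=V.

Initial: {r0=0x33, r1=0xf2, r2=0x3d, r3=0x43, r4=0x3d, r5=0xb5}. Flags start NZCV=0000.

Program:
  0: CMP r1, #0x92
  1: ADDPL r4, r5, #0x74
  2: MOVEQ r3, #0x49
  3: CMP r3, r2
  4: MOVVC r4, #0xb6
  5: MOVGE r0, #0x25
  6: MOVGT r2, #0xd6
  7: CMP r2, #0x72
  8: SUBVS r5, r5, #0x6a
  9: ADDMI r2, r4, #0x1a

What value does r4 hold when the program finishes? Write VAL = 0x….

VAL = 0xb6

[0] flags=0010 → (cmp)
[1] flags=0010 PL?T → r4=0x29
[2] flags=0010 EQ?F → skip
[3] flags=0010 → (cmp)
[4] flags=0010 VC?T → r4=0xb6
[5] flags=0010 GE?T → r0=0x25
[6] flags=0010 GT?T → r2=0xd6
[7] flags=0011 → (cmp)
[8] flags=0011 VS?T → r5=0x4b
[9] flags=0011 MI?F → skip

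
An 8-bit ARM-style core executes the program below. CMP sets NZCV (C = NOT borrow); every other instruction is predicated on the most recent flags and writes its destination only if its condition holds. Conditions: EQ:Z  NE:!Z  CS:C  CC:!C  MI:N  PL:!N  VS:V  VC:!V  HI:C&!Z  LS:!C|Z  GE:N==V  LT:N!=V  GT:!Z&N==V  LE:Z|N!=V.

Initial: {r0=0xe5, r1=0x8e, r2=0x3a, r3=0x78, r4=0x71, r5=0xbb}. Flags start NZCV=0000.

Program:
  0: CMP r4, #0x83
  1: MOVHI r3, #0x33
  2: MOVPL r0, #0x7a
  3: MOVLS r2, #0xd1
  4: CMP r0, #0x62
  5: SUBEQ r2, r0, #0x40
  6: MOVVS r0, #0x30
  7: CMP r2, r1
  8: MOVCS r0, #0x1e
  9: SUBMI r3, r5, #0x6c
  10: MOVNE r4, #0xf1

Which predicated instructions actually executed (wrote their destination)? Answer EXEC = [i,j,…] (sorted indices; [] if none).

0: ✓ CMP  NZCV=1001
1: · MOVHI
2: · MOVPL
3: ✓ MOVLS  r2←0xd1
4: ✓ CMP  NZCV=1010
5: · SUBEQ
6: · MOVVS
7: ✓ CMP  NZCV=0010
8: ✓ MOVCS  r0←0x1e
9: · SUBMI
10: ✓ MOVNE  r4←0xf1

EXEC = [3,8,10]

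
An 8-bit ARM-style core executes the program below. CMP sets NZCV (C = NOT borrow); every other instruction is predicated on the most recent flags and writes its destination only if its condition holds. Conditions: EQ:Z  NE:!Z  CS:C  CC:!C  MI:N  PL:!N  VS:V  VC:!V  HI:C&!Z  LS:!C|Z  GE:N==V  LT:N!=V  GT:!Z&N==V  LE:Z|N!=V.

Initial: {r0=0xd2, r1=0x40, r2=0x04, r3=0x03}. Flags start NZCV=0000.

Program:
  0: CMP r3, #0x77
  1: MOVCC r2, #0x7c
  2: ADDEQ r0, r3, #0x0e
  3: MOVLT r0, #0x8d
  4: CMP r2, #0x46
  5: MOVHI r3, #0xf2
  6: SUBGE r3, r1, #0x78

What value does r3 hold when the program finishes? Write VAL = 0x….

VAL = 0xc8

0: ✓ CMP  NZCV=1000
1: ✓ MOVCC  r2←0x7c
2: · ADDEQ
3: ✓ MOVLT  r0←0x8d
4: ✓ CMP  NZCV=0010
5: ✓ MOVHI  r3←0xf2
6: ✓ SUBGE  r3←0xc8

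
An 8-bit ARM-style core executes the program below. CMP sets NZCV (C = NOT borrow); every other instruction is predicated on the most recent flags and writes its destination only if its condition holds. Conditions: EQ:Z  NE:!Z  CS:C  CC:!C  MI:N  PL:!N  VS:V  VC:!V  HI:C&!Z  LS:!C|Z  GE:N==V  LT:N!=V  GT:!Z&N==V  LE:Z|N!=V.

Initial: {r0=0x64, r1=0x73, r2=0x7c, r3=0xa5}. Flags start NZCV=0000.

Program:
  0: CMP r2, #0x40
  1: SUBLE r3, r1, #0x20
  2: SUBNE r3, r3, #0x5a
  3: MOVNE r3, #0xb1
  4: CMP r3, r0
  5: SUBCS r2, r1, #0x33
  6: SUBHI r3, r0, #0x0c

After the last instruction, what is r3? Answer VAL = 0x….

VAL = 0x58

[0] flags=0010 → (cmp)
[1] flags=0010 LE?F → skip
[2] flags=0010 NE?T → r3=0x4b
[3] flags=0010 NE?T → r3=0xb1
[4] flags=0011 → (cmp)
[5] flags=0011 CS?T → r2=0x40
[6] flags=0011 HI?T → r3=0x58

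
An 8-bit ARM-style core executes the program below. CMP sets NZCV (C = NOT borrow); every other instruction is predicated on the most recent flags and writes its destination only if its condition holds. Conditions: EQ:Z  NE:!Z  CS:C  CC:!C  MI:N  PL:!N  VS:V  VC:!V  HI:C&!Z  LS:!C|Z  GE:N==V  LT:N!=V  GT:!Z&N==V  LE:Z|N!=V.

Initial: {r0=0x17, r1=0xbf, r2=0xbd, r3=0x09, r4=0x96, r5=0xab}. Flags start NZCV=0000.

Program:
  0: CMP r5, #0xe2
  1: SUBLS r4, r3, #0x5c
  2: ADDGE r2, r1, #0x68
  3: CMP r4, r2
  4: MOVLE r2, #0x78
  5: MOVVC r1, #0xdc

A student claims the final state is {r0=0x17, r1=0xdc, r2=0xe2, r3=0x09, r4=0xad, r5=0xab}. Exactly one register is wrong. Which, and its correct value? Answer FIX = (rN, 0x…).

FIX = (r2, 0x78)

0: ✓ CMP  NZCV=1000
1: ✓ SUBLS  r4←0xad
2: · ADDGE
3: ✓ CMP  NZCV=1000
4: ✓ MOVLE  r2←0x78
5: ✓ MOVVC  r1←0xdc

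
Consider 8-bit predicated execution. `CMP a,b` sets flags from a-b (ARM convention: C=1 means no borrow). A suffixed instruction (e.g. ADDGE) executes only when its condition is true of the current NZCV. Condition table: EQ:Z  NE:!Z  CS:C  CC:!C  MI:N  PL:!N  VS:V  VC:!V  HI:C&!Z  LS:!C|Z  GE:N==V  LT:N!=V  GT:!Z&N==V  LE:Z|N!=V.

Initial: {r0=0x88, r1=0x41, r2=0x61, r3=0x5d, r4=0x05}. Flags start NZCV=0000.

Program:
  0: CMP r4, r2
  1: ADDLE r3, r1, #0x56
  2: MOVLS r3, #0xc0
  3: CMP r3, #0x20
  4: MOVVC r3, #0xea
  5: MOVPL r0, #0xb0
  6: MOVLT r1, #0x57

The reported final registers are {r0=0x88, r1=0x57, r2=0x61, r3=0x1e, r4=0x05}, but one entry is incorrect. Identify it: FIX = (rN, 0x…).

0: ✓ CMP  NZCV=1000
1: ✓ ADDLE  r3←0x97
2: ✓ MOVLS  r3←0xc0
3: ✓ CMP  NZCV=1010
4: ✓ MOVVC  r3←0xea
5: · MOVPL
6: ✓ MOVLT  r1←0x57

FIX = (r3, 0xea)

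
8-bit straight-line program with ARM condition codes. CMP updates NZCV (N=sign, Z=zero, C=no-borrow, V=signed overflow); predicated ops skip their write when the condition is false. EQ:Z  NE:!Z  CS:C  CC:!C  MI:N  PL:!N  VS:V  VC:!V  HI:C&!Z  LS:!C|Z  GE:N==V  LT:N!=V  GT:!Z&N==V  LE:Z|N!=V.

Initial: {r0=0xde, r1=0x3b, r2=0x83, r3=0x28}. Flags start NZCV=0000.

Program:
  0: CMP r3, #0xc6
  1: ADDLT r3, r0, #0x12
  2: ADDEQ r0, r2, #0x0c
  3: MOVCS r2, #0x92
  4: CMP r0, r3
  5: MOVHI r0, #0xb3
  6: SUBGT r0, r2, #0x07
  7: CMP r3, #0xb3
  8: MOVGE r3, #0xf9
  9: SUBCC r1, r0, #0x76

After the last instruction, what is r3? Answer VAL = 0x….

VAL = 0xf9

[0] flags=0000 → (cmp)
[1] flags=0000 LT?F → skip
[2] flags=0000 EQ?F → skip
[3] flags=0000 CS?F → skip
[4] flags=1010 → (cmp)
[5] flags=1010 HI?T → r0=0xb3
[6] flags=1010 GT?F → skip
[7] flags=0000 → (cmp)
[8] flags=0000 GE?T → r3=0xf9
[9] flags=0000 CC?T → r1=0x3d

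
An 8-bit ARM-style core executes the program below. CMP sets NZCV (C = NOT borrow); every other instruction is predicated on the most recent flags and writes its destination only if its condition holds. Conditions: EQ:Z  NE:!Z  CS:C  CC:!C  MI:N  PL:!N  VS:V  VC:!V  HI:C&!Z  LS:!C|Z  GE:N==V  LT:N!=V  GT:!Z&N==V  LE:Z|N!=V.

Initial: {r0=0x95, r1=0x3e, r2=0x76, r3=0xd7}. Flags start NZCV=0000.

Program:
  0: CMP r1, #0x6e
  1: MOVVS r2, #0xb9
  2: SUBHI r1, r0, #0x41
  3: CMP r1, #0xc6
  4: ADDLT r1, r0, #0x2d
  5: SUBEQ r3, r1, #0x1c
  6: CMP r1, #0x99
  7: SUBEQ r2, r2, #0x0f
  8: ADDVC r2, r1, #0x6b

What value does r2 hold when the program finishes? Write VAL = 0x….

[0] flags=1000 → (cmp)
[1] flags=1000 VS?F → skip
[2] flags=1000 HI?F → skip
[3] flags=0000 → (cmp)
[4] flags=0000 LT?F → skip
[5] flags=0000 EQ?F → skip
[6] flags=1001 → (cmp)
[7] flags=1001 EQ?F → skip
[8] flags=1001 VC?F → skip

VAL = 0x76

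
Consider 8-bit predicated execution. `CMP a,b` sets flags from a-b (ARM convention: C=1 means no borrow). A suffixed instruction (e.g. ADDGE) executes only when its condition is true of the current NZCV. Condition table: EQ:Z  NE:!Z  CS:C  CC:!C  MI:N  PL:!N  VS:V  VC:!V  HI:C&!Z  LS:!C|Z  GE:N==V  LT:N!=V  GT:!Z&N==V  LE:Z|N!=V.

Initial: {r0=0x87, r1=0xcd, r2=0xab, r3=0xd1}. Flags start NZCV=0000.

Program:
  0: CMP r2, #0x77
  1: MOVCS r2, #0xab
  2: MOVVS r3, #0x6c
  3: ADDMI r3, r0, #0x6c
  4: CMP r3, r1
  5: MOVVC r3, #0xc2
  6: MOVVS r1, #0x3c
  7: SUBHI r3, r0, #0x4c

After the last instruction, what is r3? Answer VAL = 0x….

0: ✓ CMP  NZCV=0011
1: ✓ MOVCS  r2←0xab
2: ✓ MOVVS  r3←0x6c
3: · ADDMI
4: ✓ CMP  NZCV=1001
5: · MOVVC
6: ✓ MOVVS  r1←0x3c
7: · SUBHI

VAL = 0x6c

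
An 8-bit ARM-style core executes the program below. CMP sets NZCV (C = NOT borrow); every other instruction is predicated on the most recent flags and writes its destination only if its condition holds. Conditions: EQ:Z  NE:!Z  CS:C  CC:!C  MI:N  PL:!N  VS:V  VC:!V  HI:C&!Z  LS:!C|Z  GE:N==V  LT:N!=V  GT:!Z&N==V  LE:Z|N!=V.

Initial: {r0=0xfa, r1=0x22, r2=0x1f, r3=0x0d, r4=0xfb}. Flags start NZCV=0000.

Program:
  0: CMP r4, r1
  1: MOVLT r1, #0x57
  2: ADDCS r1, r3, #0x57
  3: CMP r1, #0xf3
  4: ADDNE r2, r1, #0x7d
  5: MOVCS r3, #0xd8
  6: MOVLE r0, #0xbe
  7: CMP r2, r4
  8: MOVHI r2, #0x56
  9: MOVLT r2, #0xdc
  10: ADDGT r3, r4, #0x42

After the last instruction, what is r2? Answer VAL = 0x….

[0] flags=1010 → (cmp)
[1] flags=1010 LT?T → r1=0x57
[2] flags=1010 CS?T → r1=0x64
[3] flags=0000 → (cmp)
[4] flags=0000 NE?T → r2=0xe1
[5] flags=0000 CS?F → skip
[6] flags=0000 LE?F → skip
[7] flags=1000 → (cmp)
[8] flags=1000 HI?F → skip
[9] flags=1000 LT?T → r2=0xdc
[10] flags=1000 GT?F → skip

VAL = 0xdc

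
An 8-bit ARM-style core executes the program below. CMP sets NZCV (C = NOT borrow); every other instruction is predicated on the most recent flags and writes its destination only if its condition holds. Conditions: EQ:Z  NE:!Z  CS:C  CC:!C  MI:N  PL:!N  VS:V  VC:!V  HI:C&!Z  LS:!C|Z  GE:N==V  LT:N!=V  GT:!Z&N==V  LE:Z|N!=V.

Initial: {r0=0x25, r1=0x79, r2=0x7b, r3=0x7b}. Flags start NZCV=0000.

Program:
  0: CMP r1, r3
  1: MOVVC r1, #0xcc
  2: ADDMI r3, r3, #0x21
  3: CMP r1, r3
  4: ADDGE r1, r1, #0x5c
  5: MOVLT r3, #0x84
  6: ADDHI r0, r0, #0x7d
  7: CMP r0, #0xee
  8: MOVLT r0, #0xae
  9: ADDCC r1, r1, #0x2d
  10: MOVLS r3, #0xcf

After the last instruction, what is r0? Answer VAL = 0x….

[0] flags=1000 → (cmp)
[1] flags=1000 VC?T → r1=0xcc
[2] flags=1000 MI?T → r3=0x9c
[3] flags=0010 → (cmp)
[4] flags=0010 GE?T → r1=0x28
[5] flags=0010 LT?F → skip
[6] flags=0010 HI?T → r0=0xa2
[7] flags=1000 → (cmp)
[8] flags=1000 LT?T → r0=0xae
[9] flags=1000 CC?T → r1=0x55
[10] flags=1000 LS?T → r3=0xcf

VAL = 0xae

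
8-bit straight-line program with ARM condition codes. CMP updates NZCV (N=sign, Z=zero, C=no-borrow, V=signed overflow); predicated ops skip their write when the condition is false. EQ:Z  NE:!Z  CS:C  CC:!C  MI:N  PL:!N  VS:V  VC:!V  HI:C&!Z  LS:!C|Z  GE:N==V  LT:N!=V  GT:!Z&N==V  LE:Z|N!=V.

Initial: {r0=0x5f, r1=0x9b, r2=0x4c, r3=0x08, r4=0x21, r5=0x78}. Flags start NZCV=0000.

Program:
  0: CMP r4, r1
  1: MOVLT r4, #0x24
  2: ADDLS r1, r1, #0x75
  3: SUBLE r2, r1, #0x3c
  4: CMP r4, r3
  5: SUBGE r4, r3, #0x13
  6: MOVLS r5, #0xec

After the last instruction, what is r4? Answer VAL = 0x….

VAL = 0xf5

0: ✓ CMP  NZCV=1001
1: · MOVLT
2: ✓ ADDLS  r1←0x10
3: · SUBLE
4: ✓ CMP  NZCV=0010
5: ✓ SUBGE  r4←0xf5
6: · MOVLS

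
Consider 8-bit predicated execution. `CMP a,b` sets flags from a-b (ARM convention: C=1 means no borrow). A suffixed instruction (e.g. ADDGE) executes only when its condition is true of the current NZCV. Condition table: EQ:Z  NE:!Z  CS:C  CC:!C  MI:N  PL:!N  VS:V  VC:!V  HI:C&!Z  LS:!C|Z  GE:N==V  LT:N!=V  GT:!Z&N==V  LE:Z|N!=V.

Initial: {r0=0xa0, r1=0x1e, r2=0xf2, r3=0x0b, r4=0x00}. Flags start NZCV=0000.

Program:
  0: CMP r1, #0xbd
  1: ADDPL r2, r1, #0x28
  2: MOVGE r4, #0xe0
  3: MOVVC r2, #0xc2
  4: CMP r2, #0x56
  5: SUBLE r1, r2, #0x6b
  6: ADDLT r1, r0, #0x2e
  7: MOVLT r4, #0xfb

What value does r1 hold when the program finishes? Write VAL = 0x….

VAL = 0xce

[0] flags=0000 → (cmp)
[1] flags=0000 PL?T → r2=0x46
[2] flags=0000 GE?T → r4=0xe0
[3] flags=0000 VC?T → r2=0xc2
[4] flags=0011 → (cmp)
[5] flags=0011 LE?T → r1=0x57
[6] flags=0011 LT?T → r1=0xce
[7] flags=0011 LT?T → r4=0xfb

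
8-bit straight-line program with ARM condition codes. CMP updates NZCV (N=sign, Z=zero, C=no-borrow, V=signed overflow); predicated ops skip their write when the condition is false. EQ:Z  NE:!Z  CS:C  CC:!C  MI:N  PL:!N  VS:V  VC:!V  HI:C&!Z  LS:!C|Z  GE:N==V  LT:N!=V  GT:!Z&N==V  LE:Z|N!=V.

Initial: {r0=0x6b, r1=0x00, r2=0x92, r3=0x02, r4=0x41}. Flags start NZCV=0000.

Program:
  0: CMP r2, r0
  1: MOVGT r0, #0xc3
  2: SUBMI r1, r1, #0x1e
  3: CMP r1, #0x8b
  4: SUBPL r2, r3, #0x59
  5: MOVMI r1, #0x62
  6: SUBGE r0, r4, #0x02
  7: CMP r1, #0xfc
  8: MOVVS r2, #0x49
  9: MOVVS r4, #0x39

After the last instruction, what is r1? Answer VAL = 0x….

VAL = 0x00

0: ✓ CMP  NZCV=0011
1: · MOVGT
2: · SUBMI
3: ✓ CMP  NZCV=0000
4: ✓ SUBPL  r2←0xa9
5: · MOVMI
6: ✓ SUBGE  r0←0x3f
7: ✓ CMP  NZCV=0000
8: · MOVVS
9: · MOVVS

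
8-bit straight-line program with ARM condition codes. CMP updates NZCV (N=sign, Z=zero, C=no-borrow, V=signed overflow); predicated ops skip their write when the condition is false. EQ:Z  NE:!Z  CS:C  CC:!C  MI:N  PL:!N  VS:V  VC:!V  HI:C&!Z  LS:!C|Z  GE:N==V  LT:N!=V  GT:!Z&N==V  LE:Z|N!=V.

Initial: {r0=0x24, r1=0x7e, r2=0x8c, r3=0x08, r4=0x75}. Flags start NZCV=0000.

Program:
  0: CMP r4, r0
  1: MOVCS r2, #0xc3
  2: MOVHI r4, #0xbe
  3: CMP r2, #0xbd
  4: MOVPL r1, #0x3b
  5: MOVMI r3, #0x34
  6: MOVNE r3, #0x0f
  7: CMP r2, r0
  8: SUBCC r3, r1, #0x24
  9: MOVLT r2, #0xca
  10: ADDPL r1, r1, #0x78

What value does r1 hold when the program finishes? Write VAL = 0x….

VAL = 0x3b

0: ✓ CMP  NZCV=0010
1: ✓ MOVCS  r2←0xc3
2: ✓ MOVHI  r4←0xbe
3: ✓ CMP  NZCV=0010
4: ✓ MOVPL  r1←0x3b
5: · MOVMI
6: ✓ MOVNE  r3←0x0f
7: ✓ CMP  NZCV=1010
8: · SUBCC
9: ✓ MOVLT  r2←0xca
10: · ADDPL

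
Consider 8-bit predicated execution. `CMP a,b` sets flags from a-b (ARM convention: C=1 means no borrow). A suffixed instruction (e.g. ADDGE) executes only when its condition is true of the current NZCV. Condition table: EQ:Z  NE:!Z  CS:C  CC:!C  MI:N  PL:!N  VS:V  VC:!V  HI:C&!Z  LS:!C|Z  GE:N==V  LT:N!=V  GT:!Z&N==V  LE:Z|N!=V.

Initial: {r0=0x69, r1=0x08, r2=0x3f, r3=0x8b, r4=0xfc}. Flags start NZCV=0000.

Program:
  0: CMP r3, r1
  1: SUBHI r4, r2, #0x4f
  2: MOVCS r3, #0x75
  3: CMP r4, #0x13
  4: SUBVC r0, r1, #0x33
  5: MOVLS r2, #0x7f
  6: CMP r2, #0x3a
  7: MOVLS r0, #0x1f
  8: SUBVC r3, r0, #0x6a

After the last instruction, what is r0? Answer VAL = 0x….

0: ✓ CMP  NZCV=1010
1: ✓ SUBHI  r4←0xf0
2: ✓ MOVCS  r3←0x75
3: ✓ CMP  NZCV=1010
4: ✓ SUBVC  r0←0xd5
5: · MOVLS
6: ✓ CMP  NZCV=0010
7: · MOVLS
8: ✓ SUBVC  r3←0x6b

VAL = 0xd5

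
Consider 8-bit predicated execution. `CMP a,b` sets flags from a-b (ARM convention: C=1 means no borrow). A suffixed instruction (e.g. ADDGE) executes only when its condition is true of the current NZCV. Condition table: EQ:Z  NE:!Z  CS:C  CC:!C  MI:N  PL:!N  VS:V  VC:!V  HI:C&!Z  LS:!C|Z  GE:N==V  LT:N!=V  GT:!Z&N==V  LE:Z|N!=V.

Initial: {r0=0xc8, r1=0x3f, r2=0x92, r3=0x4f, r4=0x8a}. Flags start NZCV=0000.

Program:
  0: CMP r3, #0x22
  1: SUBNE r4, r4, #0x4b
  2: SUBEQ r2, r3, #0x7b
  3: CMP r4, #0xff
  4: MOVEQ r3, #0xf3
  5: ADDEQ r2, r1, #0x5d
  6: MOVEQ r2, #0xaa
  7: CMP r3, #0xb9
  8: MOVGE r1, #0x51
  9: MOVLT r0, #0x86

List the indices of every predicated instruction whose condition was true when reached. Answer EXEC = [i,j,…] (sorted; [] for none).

EXEC = [1,8]

0: ✓ CMP  NZCV=0010
1: ✓ SUBNE  r4←0x3f
2: · SUBEQ
3: ✓ CMP  NZCV=0000
4: · MOVEQ
5: · ADDEQ
6: · MOVEQ
7: ✓ CMP  NZCV=1001
8: ✓ MOVGE  r1←0x51
9: · MOVLT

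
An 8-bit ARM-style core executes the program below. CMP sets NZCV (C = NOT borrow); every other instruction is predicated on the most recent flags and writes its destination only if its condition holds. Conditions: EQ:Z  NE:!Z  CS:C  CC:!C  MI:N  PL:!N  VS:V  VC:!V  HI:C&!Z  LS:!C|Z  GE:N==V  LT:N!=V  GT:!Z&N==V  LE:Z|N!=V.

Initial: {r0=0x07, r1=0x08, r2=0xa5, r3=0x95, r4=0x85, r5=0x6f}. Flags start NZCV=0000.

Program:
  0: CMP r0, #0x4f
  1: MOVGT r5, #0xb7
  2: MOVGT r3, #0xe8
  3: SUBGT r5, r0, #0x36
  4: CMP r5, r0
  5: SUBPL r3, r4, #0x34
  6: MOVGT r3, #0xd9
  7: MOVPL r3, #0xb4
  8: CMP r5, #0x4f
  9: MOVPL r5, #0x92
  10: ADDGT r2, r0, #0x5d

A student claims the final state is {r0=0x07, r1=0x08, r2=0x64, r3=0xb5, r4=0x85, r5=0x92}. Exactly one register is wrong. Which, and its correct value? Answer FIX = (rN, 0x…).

[0] flags=1000 → (cmp)
[1] flags=1000 GT?F → skip
[2] flags=1000 GT?F → skip
[3] flags=1000 GT?F → skip
[4] flags=0010 → (cmp)
[5] flags=0010 PL?T → r3=0x51
[6] flags=0010 GT?T → r3=0xd9
[7] flags=0010 PL?T → r3=0xb4
[8] flags=0010 → (cmp)
[9] flags=0010 PL?T → r5=0x92
[10] flags=0010 GT?T → r2=0x64

FIX = (r3, 0xb4)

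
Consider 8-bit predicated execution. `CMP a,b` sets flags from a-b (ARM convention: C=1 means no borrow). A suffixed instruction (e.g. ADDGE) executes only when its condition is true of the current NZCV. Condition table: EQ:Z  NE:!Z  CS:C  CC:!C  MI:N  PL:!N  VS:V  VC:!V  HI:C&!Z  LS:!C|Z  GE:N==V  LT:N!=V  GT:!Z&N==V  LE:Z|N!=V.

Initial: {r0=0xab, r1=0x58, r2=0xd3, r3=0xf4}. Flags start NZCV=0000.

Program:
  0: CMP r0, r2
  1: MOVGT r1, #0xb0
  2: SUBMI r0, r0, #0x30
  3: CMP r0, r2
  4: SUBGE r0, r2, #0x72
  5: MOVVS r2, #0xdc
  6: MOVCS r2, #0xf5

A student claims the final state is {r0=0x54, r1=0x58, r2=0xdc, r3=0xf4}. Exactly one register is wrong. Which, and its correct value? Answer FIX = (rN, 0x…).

FIX = (r0, 0x61)

[0] flags=1000 → (cmp)
[1] flags=1000 GT?F → skip
[2] flags=1000 MI?T → r0=0x7b
[3] flags=1001 → (cmp)
[4] flags=1001 GE?T → r0=0x61
[5] flags=1001 VS?T → r2=0xdc
[6] flags=1001 CS?F → skip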